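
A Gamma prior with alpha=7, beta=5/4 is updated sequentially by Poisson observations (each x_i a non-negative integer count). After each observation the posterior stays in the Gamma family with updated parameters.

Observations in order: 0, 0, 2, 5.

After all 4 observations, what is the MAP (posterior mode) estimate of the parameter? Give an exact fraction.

obs 1: x=0 → posterior Gamma(7, 9/4)
obs 2: x=0 → posterior Gamma(7, 13/4)
obs 3: x=2 → posterior Gamma(9, 17/4)
obs 4: x=5 → posterior Gamma(14, 21/4)

52/21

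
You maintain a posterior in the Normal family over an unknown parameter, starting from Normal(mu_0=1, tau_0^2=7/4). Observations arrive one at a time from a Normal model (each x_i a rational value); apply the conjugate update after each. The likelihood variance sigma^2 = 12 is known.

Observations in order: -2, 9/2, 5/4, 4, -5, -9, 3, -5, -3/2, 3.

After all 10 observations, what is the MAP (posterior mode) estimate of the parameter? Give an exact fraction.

3/472

obs 1: x=-2 → posterior Normal(34/55, 84/55)
obs 2: x=9/2 → posterior Normal(131/124, 42/31)
obs 3: x=5/4 → posterior Normal(99/92, 28/23)
obs 4: x=4 → posterior Normal(409/304, 21/19)
obs 5: x=-5 → posterior Normal(269/332, 84/83)
obs 6: x=-9 → posterior Normal(17/360, 14/15)
obs 7: x=3 → posterior Normal(101/388, 84/97)
obs 8: x=-5 → posterior Normal(-3/32, 21/26)
obs 9: x=-3/2 → posterior Normal(-27/148, 28/37)
obs 10: x=3 → posterior Normal(3/472, 42/59)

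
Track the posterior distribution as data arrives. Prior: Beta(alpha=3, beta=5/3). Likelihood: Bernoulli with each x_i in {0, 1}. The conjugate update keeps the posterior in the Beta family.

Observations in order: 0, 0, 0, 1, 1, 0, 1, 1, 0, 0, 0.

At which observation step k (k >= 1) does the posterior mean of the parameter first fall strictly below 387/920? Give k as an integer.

obs 1: x=0 → posterior Beta(3, 8/3)
obs 2: x=0 → posterior Beta(3, 11/3)
obs 3: x=0 → posterior Beta(3, 14/3)
obs 4: x=1 → posterior Beta(4, 14/3)
obs 5: x=1 → posterior Beta(5, 14/3)
obs 6: x=0 → posterior Beta(5, 17/3)
obs 7: x=1 → posterior Beta(6, 17/3)
obs 8: x=1 → posterior Beta(7, 17/3)
obs 9: x=0 → posterior Beta(7, 20/3)
obs 10: x=0 → posterior Beta(7, 23/3)
obs 11: x=0 → posterior Beta(7, 26/3)

k = 3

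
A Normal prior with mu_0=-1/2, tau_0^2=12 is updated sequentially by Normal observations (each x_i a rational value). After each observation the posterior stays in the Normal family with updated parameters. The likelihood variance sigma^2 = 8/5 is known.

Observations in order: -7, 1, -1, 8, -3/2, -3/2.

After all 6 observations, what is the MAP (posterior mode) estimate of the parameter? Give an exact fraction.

-31/92

obs 1: x=-7 → posterior Normal(-106/17, 24/17)
obs 2: x=1 → posterior Normal(-91/32, 3/4)
obs 3: x=-1 → posterior Normal(-106/47, 24/47)
obs 4: x=8 → posterior Normal(7/31, 12/31)
obs 5: x=-3/2 → posterior Normal(-17/154, 24/77)
obs 6: x=-3/2 → posterior Normal(-31/92, 6/23)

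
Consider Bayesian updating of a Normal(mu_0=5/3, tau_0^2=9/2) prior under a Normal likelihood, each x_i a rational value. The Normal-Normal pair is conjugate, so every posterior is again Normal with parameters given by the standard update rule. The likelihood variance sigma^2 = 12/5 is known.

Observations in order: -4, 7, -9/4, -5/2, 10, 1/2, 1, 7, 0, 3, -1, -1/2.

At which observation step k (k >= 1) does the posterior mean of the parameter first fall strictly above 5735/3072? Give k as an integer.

obs 1: x=-4 → posterior Normal(-140/69, 36/23)
obs 2: x=7 → posterior Normal(175/114, 18/19)
obs 3: x=-9/4 → posterior Normal(295/636, 36/53)
obs 4: x=-5/2 → posterior Normal(-155/816, 9/17)
obs 5: x=10 → posterior Normal(1645/996, 36/83)
obs 6: x=1/2 → posterior Normal(1735/1176, 18/49)
obs 7: x=1 → posterior Normal(1915/1356, 36/113)
obs 8: x=7 → posterior Normal(3175/1536, 9/32)
obs 9: x=0 → posterior Normal(3175/1716, 36/143)
obs 10: x=3 → posterior Normal(3715/1896, 18/79)
obs 11: x=-1 → posterior Normal(3535/2076, 36/173)
obs 12: x=-1/2 → posterior Normal(3445/2256, 9/47)

k = 8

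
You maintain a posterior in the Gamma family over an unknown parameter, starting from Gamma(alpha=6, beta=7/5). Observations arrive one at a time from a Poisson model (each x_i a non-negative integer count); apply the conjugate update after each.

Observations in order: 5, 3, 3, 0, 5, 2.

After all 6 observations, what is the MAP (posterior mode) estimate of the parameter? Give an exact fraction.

obs 1: x=5 → posterior Gamma(11, 12/5)
obs 2: x=3 → posterior Gamma(14, 17/5)
obs 3: x=3 → posterior Gamma(17, 22/5)
obs 4: x=0 → posterior Gamma(17, 27/5)
obs 5: x=5 → posterior Gamma(22, 32/5)
obs 6: x=2 → posterior Gamma(24, 37/5)

115/37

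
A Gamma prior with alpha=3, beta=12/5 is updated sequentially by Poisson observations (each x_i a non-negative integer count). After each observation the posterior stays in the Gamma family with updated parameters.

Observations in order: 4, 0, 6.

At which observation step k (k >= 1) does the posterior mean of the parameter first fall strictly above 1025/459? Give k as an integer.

k = 3

obs 1: x=4 → posterior Gamma(7, 17/5)
obs 2: x=0 → posterior Gamma(7, 22/5)
obs 3: x=6 → posterior Gamma(13, 27/5)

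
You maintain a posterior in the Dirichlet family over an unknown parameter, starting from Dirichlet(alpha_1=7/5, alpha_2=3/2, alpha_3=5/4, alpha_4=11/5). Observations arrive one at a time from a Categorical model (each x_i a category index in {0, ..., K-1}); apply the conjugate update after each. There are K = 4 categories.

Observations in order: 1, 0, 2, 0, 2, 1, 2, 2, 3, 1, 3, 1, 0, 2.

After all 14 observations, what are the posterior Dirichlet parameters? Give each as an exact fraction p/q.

obs 1: x=1 → posterior Dirichlet(7/5, 5/2, 5/4, 11/5)
obs 2: x=0 → posterior Dirichlet(12/5, 5/2, 5/4, 11/5)
obs 3: x=2 → posterior Dirichlet(12/5, 5/2, 9/4, 11/5)
obs 4: x=0 → posterior Dirichlet(17/5, 5/2, 9/4, 11/5)
obs 5: x=2 → posterior Dirichlet(17/5, 5/2, 13/4, 11/5)
obs 6: x=1 → posterior Dirichlet(17/5, 7/2, 13/4, 11/5)
obs 7: x=2 → posterior Dirichlet(17/5, 7/2, 17/4, 11/5)
obs 8: x=2 → posterior Dirichlet(17/5, 7/2, 21/4, 11/5)
obs 9: x=3 → posterior Dirichlet(17/5, 7/2, 21/4, 16/5)
obs 10: x=1 → posterior Dirichlet(17/5, 9/2, 21/4, 16/5)
obs 11: x=3 → posterior Dirichlet(17/5, 9/2, 21/4, 21/5)
obs 12: x=1 → posterior Dirichlet(17/5, 11/2, 21/4, 21/5)
obs 13: x=0 → posterior Dirichlet(22/5, 11/2, 21/4, 21/5)
obs 14: x=2 → posterior Dirichlet(22/5, 11/2, 25/4, 21/5)

alpha_1=22/5, alpha_2=11/2, alpha_3=25/4, alpha_4=21/5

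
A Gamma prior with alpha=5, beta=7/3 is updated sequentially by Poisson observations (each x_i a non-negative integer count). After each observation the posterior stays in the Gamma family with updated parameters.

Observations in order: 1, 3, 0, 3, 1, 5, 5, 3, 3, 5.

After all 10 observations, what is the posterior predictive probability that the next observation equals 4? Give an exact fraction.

obs 1: x=1 → posterior Gamma(6, 10/3)
obs 2: x=3 → posterior Gamma(9, 13/3)
obs 3: x=0 → posterior Gamma(9, 16/3)
obs 4: x=3 → posterior Gamma(12, 19/3)
obs 5: x=1 → posterior Gamma(13, 22/3)
obs 6: x=5 → posterior Gamma(18, 25/3)
obs 7: x=5 → posterior Gamma(23, 28/3)
obs 8: x=3 → posterior Gamma(26, 31/3)
obs 9: x=3 → posterior Gamma(29, 34/3)
obs 10: x=5 → posterior Gamma(34, 37/3)

222953131859916846592332411319752740177623018658010268282881/1511157274518286468382720000000000000000000000000000000000000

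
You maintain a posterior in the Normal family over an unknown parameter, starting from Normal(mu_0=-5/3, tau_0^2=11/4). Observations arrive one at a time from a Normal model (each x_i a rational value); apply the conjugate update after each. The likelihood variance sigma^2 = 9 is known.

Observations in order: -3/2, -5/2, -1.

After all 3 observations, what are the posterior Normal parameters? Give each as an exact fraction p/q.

mu_0=-5/3, tau_0^2=33/23

obs 1: x=-3/2 → posterior Normal(-153/94, 99/47)
obs 2: x=-5/2 → posterior Normal(-52/29, 99/58)
obs 3: x=-1 → posterior Normal(-5/3, 33/23)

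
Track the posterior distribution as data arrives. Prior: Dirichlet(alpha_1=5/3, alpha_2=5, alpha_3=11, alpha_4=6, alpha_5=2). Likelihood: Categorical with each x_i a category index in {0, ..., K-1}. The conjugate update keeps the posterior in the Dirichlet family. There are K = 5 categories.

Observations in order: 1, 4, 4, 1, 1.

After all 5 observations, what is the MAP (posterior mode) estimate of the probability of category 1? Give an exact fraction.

3/11

obs 1: x=1 → posterior Dirichlet(5/3, 6, 11, 6, 2)
obs 2: x=4 → posterior Dirichlet(5/3, 6, 11, 6, 3)
obs 3: x=4 → posterior Dirichlet(5/3, 6, 11, 6, 4)
obs 4: x=1 → posterior Dirichlet(5/3, 7, 11, 6, 4)
obs 5: x=1 → posterior Dirichlet(5/3, 8, 11, 6, 4)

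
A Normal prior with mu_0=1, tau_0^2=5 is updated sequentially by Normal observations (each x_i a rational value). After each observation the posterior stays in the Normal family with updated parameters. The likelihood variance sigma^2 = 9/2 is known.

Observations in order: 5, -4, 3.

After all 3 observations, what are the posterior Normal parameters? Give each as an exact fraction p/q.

obs 1: x=5 → posterior Normal(59/19, 45/19)
obs 2: x=-4 → posterior Normal(19/29, 45/29)
obs 3: x=3 → posterior Normal(49/39, 15/13)

mu_0=49/39, tau_0^2=15/13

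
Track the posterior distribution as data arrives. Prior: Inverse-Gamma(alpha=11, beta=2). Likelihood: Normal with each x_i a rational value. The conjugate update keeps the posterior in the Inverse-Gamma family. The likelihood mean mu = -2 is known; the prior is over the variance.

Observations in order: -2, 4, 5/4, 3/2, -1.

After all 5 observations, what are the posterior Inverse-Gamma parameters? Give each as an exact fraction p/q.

alpha=27/2, beta=1021/32

obs 1: x=-2 → posterior Inverse-Gamma(23/2, 2)
obs 2: x=4 → posterior Inverse-Gamma(12, 20)
obs 3: x=5/4 → posterior Inverse-Gamma(25/2, 809/32)
obs 4: x=3/2 → posterior Inverse-Gamma(13, 1005/32)
obs 5: x=-1 → posterior Inverse-Gamma(27/2, 1021/32)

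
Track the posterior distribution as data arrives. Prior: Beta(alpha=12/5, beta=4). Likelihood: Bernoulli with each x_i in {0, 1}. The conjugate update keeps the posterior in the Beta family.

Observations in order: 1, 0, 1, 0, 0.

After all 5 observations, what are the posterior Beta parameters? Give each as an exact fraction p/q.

alpha=22/5, beta=7

obs 1: x=1 → posterior Beta(17/5, 4)
obs 2: x=0 → posterior Beta(17/5, 5)
obs 3: x=1 → posterior Beta(22/5, 5)
obs 4: x=0 → posterior Beta(22/5, 6)
obs 5: x=0 → posterior Beta(22/5, 7)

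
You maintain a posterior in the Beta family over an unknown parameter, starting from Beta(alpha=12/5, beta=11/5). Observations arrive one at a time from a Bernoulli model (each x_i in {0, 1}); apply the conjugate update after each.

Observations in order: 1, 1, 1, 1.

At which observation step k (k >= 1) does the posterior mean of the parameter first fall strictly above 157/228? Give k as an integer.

obs 1: x=1 → posterior Beta(17/5, 11/5)
obs 2: x=1 → posterior Beta(22/5, 11/5)
obs 3: x=1 → posterior Beta(27/5, 11/5)
obs 4: x=1 → posterior Beta(32/5, 11/5)

k = 3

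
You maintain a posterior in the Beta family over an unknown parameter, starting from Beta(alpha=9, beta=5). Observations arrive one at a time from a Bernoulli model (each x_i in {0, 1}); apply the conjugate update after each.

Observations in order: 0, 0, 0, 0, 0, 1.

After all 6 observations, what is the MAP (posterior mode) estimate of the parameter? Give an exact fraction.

1/2

obs 1: x=0 → posterior Beta(9, 6)
obs 2: x=0 → posterior Beta(9, 7)
obs 3: x=0 → posterior Beta(9, 8)
obs 4: x=0 → posterior Beta(9, 9)
obs 5: x=0 → posterior Beta(9, 10)
obs 6: x=1 → posterior Beta(10, 10)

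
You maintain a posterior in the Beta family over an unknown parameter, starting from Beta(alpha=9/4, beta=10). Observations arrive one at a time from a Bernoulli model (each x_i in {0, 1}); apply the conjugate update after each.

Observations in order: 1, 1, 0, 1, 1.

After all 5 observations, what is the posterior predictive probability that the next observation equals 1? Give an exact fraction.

obs 1: x=1 → posterior Beta(13/4, 10)
obs 2: x=1 → posterior Beta(17/4, 10)
obs 3: x=0 → posterior Beta(17/4, 11)
obs 4: x=1 → posterior Beta(21/4, 11)
obs 5: x=1 → posterior Beta(25/4, 11)

25/69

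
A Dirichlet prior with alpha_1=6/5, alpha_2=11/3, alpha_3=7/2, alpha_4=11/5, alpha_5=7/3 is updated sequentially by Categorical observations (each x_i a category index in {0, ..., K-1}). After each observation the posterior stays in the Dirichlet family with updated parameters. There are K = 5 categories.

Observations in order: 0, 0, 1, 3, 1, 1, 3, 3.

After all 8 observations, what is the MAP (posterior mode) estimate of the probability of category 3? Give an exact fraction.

14/53

obs 1: x=0 → posterior Dirichlet(11/5, 11/3, 7/2, 11/5, 7/3)
obs 2: x=0 → posterior Dirichlet(16/5, 11/3, 7/2, 11/5, 7/3)
obs 3: x=1 → posterior Dirichlet(16/5, 14/3, 7/2, 11/5, 7/3)
obs 4: x=3 → posterior Dirichlet(16/5, 14/3, 7/2, 16/5, 7/3)
obs 5: x=1 → posterior Dirichlet(16/5, 17/3, 7/2, 16/5, 7/3)
obs 6: x=1 → posterior Dirichlet(16/5, 20/3, 7/2, 16/5, 7/3)
obs 7: x=3 → posterior Dirichlet(16/5, 20/3, 7/2, 21/5, 7/3)
obs 8: x=3 → posterior Dirichlet(16/5, 20/3, 7/2, 26/5, 7/3)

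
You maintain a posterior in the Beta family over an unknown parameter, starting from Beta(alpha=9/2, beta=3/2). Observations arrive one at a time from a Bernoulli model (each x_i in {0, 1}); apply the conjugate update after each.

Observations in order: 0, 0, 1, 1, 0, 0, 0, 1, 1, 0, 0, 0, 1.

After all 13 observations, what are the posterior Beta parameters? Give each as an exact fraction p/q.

obs 1: x=0 → posterior Beta(9/2, 5/2)
obs 2: x=0 → posterior Beta(9/2, 7/2)
obs 3: x=1 → posterior Beta(11/2, 7/2)
obs 4: x=1 → posterior Beta(13/2, 7/2)
obs 5: x=0 → posterior Beta(13/2, 9/2)
obs 6: x=0 → posterior Beta(13/2, 11/2)
obs 7: x=0 → posterior Beta(13/2, 13/2)
obs 8: x=1 → posterior Beta(15/2, 13/2)
obs 9: x=1 → posterior Beta(17/2, 13/2)
obs 10: x=0 → posterior Beta(17/2, 15/2)
obs 11: x=0 → posterior Beta(17/2, 17/2)
obs 12: x=0 → posterior Beta(17/2, 19/2)
obs 13: x=1 → posterior Beta(19/2, 19/2)

alpha=19/2, beta=19/2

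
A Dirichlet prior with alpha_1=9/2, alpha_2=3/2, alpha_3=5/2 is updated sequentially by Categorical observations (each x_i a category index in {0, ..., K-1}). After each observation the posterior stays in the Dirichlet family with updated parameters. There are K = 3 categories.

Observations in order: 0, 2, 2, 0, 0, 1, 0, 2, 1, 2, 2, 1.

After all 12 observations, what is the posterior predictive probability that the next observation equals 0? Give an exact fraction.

obs 1: x=0 → posterior Dirichlet(11/2, 3/2, 5/2)
obs 2: x=2 → posterior Dirichlet(11/2, 3/2, 7/2)
obs 3: x=2 → posterior Dirichlet(11/2, 3/2, 9/2)
obs 4: x=0 → posterior Dirichlet(13/2, 3/2, 9/2)
obs 5: x=0 → posterior Dirichlet(15/2, 3/2, 9/2)
obs 6: x=1 → posterior Dirichlet(15/2, 5/2, 9/2)
obs 7: x=0 → posterior Dirichlet(17/2, 5/2, 9/2)
obs 8: x=2 → posterior Dirichlet(17/2, 5/2, 11/2)
obs 9: x=1 → posterior Dirichlet(17/2, 7/2, 11/2)
obs 10: x=2 → posterior Dirichlet(17/2, 7/2, 13/2)
obs 11: x=2 → posterior Dirichlet(17/2, 7/2, 15/2)
obs 12: x=1 → posterior Dirichlet(17/2, 9/2, 15/2)

17/41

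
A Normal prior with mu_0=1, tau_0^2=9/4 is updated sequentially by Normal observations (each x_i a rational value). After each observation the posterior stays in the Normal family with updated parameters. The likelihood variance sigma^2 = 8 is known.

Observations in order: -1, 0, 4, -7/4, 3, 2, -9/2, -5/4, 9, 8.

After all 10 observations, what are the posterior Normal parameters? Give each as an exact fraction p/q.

mu_0=379/244, tau_0^2=36/61

obs 1: x=-1 → posterior Normal(23/41, 72/41)
obs 2: x=0 → posterior Normal(23/50, 36/25)
obs 3: x=4 → posterior Normal(1, 72/59)
obs 4: x=-7/4 → posterior Normal(173/272, 18/17)
obs 5: x=3 → posterior Normal(281/308, 72/77)
obs 6: x=2 → posterior Normal(353/344, 36/43)
obs 7: x=-9/2 → posterior Normal(191/380, 72/95)
obs 8: x=-5/4 → posterior Normal(73/208, 9/13)
obs 9: x=9 → posterior Normal(235/226, 72/113)
obs 10: x=8 → posterior Normal(379/244, 36/61)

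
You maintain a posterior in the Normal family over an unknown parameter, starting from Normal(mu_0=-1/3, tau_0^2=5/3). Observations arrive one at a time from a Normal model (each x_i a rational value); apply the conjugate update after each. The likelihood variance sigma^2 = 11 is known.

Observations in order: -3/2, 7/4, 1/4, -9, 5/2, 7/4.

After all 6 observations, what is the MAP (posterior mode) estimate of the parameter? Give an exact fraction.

obs 1: x=-3/2 → posterior Normal(-37/76, 55/38)
obs 2: x=7/4 → posterior Normal(-39/172, 55/43)
obs 3: x=1/4 → posterior Normal(-17/96, 55/48)
obs 4: x=-9 → posterior Normal(-107/106, 55/53)
obs 5: x=5/2 → posterior Normal(-41/58, 55/58)
obs 6: x=7/4 → posterior Normal(-43/84, 55/63)

-43/84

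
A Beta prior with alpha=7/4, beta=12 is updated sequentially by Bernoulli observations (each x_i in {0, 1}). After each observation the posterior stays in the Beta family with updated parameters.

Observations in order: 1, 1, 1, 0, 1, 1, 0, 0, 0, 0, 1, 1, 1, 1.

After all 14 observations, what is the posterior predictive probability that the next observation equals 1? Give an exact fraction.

43/111

obs 1: x=1 → posterior Beta(11/4, 12)
obs 2: x=1 → posterior Beta(15/4, 12)
obs 3: x=1 → posterior Beta(19/4, 12)
obs 4: x=0 → posterior Beta(19/4, 13)
obs 5: x=1 → posterior Beta(23/4, 13)
obs 6: x=1 → posterior Beta(27/4, 13)
obs 7: x=0 → posterior Beta(27/4, 14)
obs 8: x=0 → posterior Beta(27/4, 15)
obs 9: x=0 → posterior Beta(27/4, 16)
obs 10: x=0 → posterior Beta(27/4, 17)
obs 11: x=1 → posterior Beta(31/4, 17)
obs 12: x=1 → posterior Beta(35/4, 17)
obs 13: x=1 → posterior Beta(39/4, 17)
obs 14: x=1 → posterior Beta(43/4, 17)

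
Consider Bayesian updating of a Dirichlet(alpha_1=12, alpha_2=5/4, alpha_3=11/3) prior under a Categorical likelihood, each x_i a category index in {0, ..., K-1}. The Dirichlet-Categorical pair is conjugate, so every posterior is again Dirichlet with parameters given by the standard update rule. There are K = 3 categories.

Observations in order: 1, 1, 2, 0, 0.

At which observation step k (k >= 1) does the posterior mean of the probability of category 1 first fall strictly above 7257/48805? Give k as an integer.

obs 1: x=1 → posterior Dirichlet(12, 9/4, 11/3)
obs 2: x=1 → posterior Dirichlet(12, 13/4, 11/3)
obs 3: x=2 → posterior Dirichlet(12, 13/4, 14/3)
obs 4: x=0 → posterior Dirichlet(13, 13/4, 14/3)
obs 5: x=0 → posterior Dirichlet(14, 13/4, 14/3)

k = 2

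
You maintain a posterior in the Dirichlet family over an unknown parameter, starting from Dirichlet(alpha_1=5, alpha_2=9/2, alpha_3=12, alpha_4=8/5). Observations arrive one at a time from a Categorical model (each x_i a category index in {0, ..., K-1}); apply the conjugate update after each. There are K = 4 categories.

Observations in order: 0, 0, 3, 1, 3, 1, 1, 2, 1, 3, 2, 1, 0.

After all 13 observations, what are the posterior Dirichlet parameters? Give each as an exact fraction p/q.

obs 1: x=0 → posterior Dirichlet(6, 9/2, 12, 8/5)
obs 2: x=0 → posterior Dirichlet(7, 9/2, 12, 8/5)
obs 3: x=3 → posterior Dirichlet(7, 9/2, 12, 13/5)
obs 4: x=1 → posterior Dirichlet(7, 11/2, 12, 13/5)
obs 5: x=3 → posterior Dirichlet(7, 11/2, 12, 18/5)
obs 6: x=1 → posterior Dirichlet(7, 13/2, 12, 18/5)
obs 7: x=1 → posterior Dirichlet(7, 15/2, 12, 18/5)
obs 8: x=2 → posterior Dirichlet(7, 15/2, 13, 18/5)
obs 9: x=1 → posterior Dirichlet(7, 17/2, 13, 18/5)
obs 10: x=3 → posterior Dirichlet(7, 17/2, 13, 23/5)
obs 11: x=2 → posterior Dirichlet(7, 17/2, 14, 23/5)
obs 12: x=1 → posterior Dirichlet(7, 19/2, 14, 23/5)
obs 13: x=0 → posterior Dirichlet(8, 19/2, 14, 23/5)

alpha_1=8, alpha_2=19/2, alpha_3=14, alpha_4=23/5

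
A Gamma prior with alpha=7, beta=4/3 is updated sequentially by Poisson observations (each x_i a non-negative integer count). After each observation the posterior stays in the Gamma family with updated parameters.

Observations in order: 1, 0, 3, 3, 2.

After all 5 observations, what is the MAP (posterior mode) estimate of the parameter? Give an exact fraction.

obs 1: x=1 → posterior Gamma(8, 7/3)
obs 2: x=0 → posterior Gamma(8, 10/3)
obs 3: x=3 → posterior Gamma(11, 13/3)
obs 4: x=3 → posterior Gamma(14, 16/3)
obs 5: x=2 → posterior Gamma(16, 19/3)

45/19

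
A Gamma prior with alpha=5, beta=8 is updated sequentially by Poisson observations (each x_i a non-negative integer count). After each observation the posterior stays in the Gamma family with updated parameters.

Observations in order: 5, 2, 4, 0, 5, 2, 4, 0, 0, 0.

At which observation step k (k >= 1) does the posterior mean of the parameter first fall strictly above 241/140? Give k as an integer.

obs 1: x=5 → posterior Gamma(10, 9)
obs 2: x=2 → posterior Gamma(12, 10)
obs 3: x=4 → posterior Gamma(16, 11)
obs 4: x=0 → posterior Gamma(16, 12)
obs 5: x=5 → posterior Gamma(21, 13)
obs 6: x=2 → posterior Gamma(23, 14)
obs 7: x=4 → posterior Gamma(27, 15)
obs 8: x=0 → posterior Gamma(27, 16)
obs 9: x=0 → posterior Gamma(27, 17)
obs 10: x=0 → posterior Gamma(27, 18)

k = 7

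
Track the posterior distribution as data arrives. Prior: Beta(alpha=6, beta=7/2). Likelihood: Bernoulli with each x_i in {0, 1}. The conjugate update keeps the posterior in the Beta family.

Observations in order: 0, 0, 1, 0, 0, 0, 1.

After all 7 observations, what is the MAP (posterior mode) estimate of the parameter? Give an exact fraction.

obs 1: x=0 → posterior Beta(6, 9/2)
obs 2: x=0 → posterior Beta(6, 11/2)
obs 3: x=1 → posterior Beta(7, 11/2)
obs 4: x=0 → posterior Beta(7, 13/2)
obs 5: x=0 → posterior Beta(7, 15/2)
obs 6: x=0 → posterior Beta(7, 17/2)
obs 7: x=1 → posterior Beta(8, 17/2)

14/29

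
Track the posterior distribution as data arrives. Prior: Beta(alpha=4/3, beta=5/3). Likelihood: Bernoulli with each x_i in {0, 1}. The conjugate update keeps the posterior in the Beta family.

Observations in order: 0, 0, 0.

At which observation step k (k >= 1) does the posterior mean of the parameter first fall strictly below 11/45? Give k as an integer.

obs 1: x=0 → posterior Beta(4/3, 8/3)
obs 2: x=0 → posterior Beta(4/3, 11/3)
obs 3: x=0 → posterior Beta(4/3, 14/3)

k = 3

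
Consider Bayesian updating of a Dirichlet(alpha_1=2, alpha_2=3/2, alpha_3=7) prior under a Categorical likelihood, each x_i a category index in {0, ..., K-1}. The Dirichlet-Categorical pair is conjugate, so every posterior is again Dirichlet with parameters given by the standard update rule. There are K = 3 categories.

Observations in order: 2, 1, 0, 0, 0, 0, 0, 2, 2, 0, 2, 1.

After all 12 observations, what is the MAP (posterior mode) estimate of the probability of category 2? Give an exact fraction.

obs 1: x=2 → posterior Dirichlet(2, 3/2, 8)
obs 2: x=1 → posterior Dirichlet(2, 5/2, 8)
obs 3: x=0 → posterior Dirichlet(3, 5/2, 8)
obs 4: x=0 → posterior Dirichlet(4, 5/2, 8)
obs 5: x=0 → posterior Dirichlet(5, 5/2, 8)
obs 6: x=0 → posterior Dirichlet(6, 5/2, 8)
obs 7: x=0 → posterior Dirichlet(7, 5/2, 8)
obs 8: x=2 → posterior Dirichlet(7, 5/2, 9)
obs 9: x=2 → posterior Dirichlet(7, 5/2, 10)
obs 10: x=0 → posterior Dirichlet(8, 5/2, 10)
obs 11: x=2 → posterior Dirichlet(8, 5/2, 11)
obs 12: x=1 → posterior Dirichlet(8, 7/2, 11)

20/39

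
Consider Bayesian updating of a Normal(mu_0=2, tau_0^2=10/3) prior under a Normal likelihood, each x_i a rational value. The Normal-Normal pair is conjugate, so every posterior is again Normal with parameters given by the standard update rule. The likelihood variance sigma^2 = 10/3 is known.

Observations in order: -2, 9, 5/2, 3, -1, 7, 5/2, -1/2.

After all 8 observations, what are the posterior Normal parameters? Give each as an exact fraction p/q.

obs 1: x=-2 → posterior Normal(0, 5/3)
obs 2: x=9 → posterior Normal(3, 10/9)
obs 3: x=5/2 → posterior Normal(23/8, 5/6)
obs 4: x=3 → posterior Normal(29/10, 2/3)
obs 5: x=-1 → posterior Normal(9/4, 5/9)
obs 6: x=7 → posterior Normal(41/14, 10/21)
obs 7: x=5/2 → posterior Normal(23/8, 5/12)
obs 8: x=-1/2 → posterior Normal(5/2, 10/27)

mu_0=5/2, tau_0^2=10/27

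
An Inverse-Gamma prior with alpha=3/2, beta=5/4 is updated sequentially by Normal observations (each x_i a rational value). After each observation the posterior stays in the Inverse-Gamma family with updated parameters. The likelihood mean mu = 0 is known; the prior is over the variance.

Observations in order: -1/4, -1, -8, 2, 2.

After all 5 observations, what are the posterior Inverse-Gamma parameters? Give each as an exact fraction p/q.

alpha=4, beta=1209/32

obs 1: x=-1/4 → posterior Inverse-Gamma(2, 41/32)
obs 2: x=-1 → posterior Inverse-Gamma(5/2, 57/32)
obs 3: x=-8 → posterior Inverse-Gamma(3, 1081/32)
obs 4: x=2 → posterior Inverse-Gamma(7/2, 1145/32)
obs 5: x=2 → posterior Inverse-Gamma(4, 1209/32)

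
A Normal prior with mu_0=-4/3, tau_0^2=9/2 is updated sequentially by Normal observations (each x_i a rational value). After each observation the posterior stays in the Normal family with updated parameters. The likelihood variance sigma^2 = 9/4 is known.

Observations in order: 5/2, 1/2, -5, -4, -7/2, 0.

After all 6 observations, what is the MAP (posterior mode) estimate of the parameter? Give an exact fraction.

-61/39

obs 1: x=5/2 → posterior Normal(11/9, 3/2)
obs 2: x=1/2 → posterior Normal(14/15, 9/10)
obs 3: x=-5 → posterior Normal(-16/21, 9/14)
obs 4: x=-4 → posterior Normal(-40/27, 1/2)
obs 5: x=-7/2 → posterior Normal(-61/33, 9/22)
obs 6: x=0 → posterior Normal(-61/39, 9/26)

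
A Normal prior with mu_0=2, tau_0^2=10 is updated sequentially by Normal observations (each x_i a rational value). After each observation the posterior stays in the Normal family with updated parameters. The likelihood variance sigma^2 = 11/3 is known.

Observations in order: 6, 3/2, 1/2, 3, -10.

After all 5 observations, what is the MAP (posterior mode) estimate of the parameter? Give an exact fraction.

52/161

obs 1: x=6 → posterior Normal(202/41, 110/41)
obs 2: x=3/2 → posterior Normal(247/71, 110/71)
obs 3: x=1/2 → posterior Normal(262/101, 110/101)
obs 4: x=3 → posterior Normal(352/131, 110/131)
obs 5: x=-10 → posterior Normal(52/161, 110/161)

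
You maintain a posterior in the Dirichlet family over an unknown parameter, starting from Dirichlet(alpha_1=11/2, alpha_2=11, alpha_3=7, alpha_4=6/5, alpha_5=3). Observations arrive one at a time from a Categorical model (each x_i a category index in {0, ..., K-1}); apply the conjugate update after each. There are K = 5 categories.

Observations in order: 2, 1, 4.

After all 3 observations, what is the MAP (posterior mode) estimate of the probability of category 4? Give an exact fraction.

obs 1: x=2 → posterior Dirichlet(11/2, 11, 8, 6/5, 3)
obs 2: x=1 → posterior Dirichlet(11/2, 12, 8, 6/5, 3)
obs 3: x=4 → posterior Dirichlet(11/2, 12, 8, 6/5, 4)

30/257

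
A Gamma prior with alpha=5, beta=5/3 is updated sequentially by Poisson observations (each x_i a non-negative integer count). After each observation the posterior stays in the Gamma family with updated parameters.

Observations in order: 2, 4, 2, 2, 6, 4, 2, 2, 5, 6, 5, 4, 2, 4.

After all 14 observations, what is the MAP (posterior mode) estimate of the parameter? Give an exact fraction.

162/47

obs 1: x=2 → posterior Gamma(7, 8/3)
obs 2: x=4 → posterior Gamma(11, 11/3)
obs 3: x=2 → posterior Gamma(13, 14/3)
obs 4: x=2 → posterior Gamma(15, 17/3)
obs 5: x=6 → posterior Gamma(21, 20/3)
obs 6: x=4 → posterior Gamma(25, 23/3)
obs 7: x=2 → posterior Gamma(27, 26/3)
obs 8: x=2 → posterior Gamma(29, 29/3)
obs 9: x=5 → posterior Gamma(34, 32/3)
obs 10: x=6 → posterior Gamma(40, 35/3)
obs 11: x=5 → posterior Gamma(45, 38/3)
obs 12: x=4 → posterior Gamma(49, 41/3)
obs 13: x=2 → posterior Gamma(51, 44/3)
obs 14: x=4 → posterior Gamma(55, 47/3)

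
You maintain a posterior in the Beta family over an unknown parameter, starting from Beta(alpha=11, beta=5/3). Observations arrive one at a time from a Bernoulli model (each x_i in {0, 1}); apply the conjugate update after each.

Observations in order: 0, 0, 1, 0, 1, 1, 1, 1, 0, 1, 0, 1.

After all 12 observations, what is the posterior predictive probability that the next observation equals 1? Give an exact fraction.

obs 1: x=0 → posterior Beta(11, 8/3)
obs 2: x=0 → posterior Beta(11, 11/3)
obs 3: x=1 → posterior Beta(12, 11/3)
obs 4: x=0 → posterior Beta(12, 14/3)
obs 5: x=1 → posterior Beta(13, 14/3)
obs 6: x=1 → posterior Beta(14, 14/3)
obs 7: x=1 → posterior Beta(15, 14/3)
obs 8: x=1 → posterior Beta(16, 14/3)
obs 9: x=0 → posterior Beta(16, 17/3)
obs 10: x=1 → posterior Beta(17, 17/3)
obs 11: x=0 → posterior Beta(17, 20/3)
obs 12: x=1 → posterior Beta(18, 20/3)

27/37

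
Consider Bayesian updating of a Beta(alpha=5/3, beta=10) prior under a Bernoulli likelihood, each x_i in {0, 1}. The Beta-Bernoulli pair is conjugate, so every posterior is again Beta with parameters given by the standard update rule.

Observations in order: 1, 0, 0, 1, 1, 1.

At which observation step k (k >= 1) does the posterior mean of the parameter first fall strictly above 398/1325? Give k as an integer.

k = 6

obs 1: x=1 → posterior Beta(8/3, 10)
obs 2: x=0 → posterior Beta(8/3, 11)
obs 3: x=0 → posterior Beta(8/3, 12)
obs 4: x=1 → posterior Beta(11/3, 12)
obs 5: x=1 → posterior Beta(14/3, 12)
obs 6: x=1 → posterior Beta(17/3, 12)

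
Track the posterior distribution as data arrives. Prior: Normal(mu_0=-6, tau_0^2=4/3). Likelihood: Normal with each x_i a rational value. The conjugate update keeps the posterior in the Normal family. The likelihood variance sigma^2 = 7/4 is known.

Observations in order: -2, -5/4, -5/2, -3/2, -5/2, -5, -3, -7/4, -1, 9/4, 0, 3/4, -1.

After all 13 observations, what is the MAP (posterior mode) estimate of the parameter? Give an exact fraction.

-422/229

obs 1: x=-2 → posterior Normal(-158/37, 28/37)
obs 2: x=-5/4 → posterior Normal(-178/53, 28/53)
obs 3: x=-5/2 → posterior Normal(-218/69, 28/69)
obs 4: x=-3/2 → posterior Normal(-242/85, 28/85)
obs 5: x=-5/2 → posterior Normal(-282/101, 28/101)
obs 6: x=-5 → posterior Normal(-362/117, 28/117)
obs 7: x=-3 → posterior Normal(-410/133, 4/19)
obs 8: x=-7/4 → posterior Normal(-438/149, 28/149)
obs 9: x=-1 → posterior Normal(-454/165, 28/165)
obs 10: x=9/4 → posterior Normal(-418/181, 28/181)
obs 11: x=0 → posterior Normal(-418/197, 28/197)
obs 12: x=3/4 → posterior Normal(-406/213, 28/213)
obs 13: x=-1 → posterior Normal(-422/229, 28/229)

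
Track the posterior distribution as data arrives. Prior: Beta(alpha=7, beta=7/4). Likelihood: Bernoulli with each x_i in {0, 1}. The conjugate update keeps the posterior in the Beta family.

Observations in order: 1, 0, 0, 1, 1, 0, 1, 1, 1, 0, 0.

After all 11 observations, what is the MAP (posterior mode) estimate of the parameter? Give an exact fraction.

48/71

obs 1: x=1 → posterior Beta(8, 7/4)
obs 2: x=0 → posterior Beta(8, 11/4)
obs 3: x=0 → posterior Beta(8, 15/4)
obs 4: x=1 → posterior Beta(9, 15/4)
obs 5: x=1 → posterior Beta(10, 15/4)
obs 6: x=0 → posterior Beta(10, 19/4)
obs 7: x=1 → posterior Beta(11, 19/4)
obs 8: x=1 → posterior Beta(12, 19/4)
obs 9: x=1 → posterior Beta(13, 19/4)
obs 10: x=0 → posterior Beta(13, 23/4)
obs 11: x=0 → posterior Beta(13, 27/4)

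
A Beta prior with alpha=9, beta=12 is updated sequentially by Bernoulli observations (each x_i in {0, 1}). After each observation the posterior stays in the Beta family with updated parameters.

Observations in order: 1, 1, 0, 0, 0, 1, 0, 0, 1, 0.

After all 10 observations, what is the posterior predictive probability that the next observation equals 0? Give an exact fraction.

18/31

obs 1: x=1 → posterior Beta(10, 12)
obs 2: x=1 → posterior Beta(11, 12)
obs 3: x=0 → posterior Beta(11, 13)
obs 4: x=0 → posterior Beta(11, 14)
obs 5: x=0 → posterior Beta(11, 15)
obs 6: x=1 → posterior Beta(12, 15)
obs 7: x=0 → posterior Beta(12, 16)
obs 8: x=0 → posterior Beta(12, 17)
obs 9: x=1 → posterior Beta(13, 17)
obs 10: x=0 → posterior Beta(13, 18)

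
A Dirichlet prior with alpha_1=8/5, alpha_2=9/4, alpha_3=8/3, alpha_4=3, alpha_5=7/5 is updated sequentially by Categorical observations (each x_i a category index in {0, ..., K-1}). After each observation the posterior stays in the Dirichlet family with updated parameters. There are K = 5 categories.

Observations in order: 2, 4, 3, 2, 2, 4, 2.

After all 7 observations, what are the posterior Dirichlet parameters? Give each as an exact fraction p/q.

alpha_1=8/5, alpha_2=9/4, alpha_3=20/3, alpha_4=4, alpha_5=17/5

obs 1: x=2 → posterior Dirichlet(8/5, 9/4, 11/3, 3, 7/5)
obs 2: x=4 → posterior Dirichlet(8/5, 9/4, 11/3, 3, 12/5)
obs 3: x=3 → posterior Dirichlet(8/5, 9/4, 11/3, 4, 12/5)
obs 4: x=2 → posterior Dirichlet(8/5, 9/4, 14/3, 4, 12/5)
obs 5: x=2 → posterior Dirichlet(8/5, 9/4, 17/3, 4, 12/5)
obs 6: x=4 → posterior Dirichlet(8/5, 9/4, 17/3, 4, 17/5)
obs 7: x=2 → posterior Dirichlet(8/5, 9/4, 20/3, 4, 17/5)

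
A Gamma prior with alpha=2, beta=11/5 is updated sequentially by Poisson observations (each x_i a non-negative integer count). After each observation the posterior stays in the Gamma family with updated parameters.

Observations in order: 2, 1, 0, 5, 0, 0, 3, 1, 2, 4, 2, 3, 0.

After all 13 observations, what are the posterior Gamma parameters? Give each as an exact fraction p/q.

obs 1: x=2 → posterior Gamma(4, 16/5)
obs 2: x=1 → posterior Gamma(5, 21/5)
obs 3: x=0 → posterior Gamma(5, 26/5)
obs 4: x=5 → posterior Gamma(10, 31/5)
obs 5: x=0 → posterior Gamma(10, 36/5)
obs 6: x=0 → posterior Gamma(10, 41/5)
obs 7: x=3 → posterior Gamma(13, 46/5)
obs 8: x=1 → posterior Gamma(14, 51/5)
obs 9: x=2 → posterior Gamma(16, 56/5)
obs 10: x=4 → posterior Gamma(20, 61/5)
obs 11: x=2 → posterior Gamma(22, 66/5)
obs 12: x=3 → posterior Gamma(25, 71/5)
obs 13: x=0 → posterior Gamma(25, 76/5)

alpha=25, beta=76/5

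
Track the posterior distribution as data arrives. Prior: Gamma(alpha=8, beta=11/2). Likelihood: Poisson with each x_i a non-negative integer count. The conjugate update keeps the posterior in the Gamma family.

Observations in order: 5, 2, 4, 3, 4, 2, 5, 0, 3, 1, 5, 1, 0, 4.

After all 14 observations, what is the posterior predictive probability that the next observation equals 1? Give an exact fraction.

obs 1: x=5 → posterior Gamma(13, 13/2)
obs 2: x=2 → posterior Gamma(15, 15/2)
obs 3: x=4 → posterior Gamma(19, 17/2)
obs 4: x=3 → posterior Gamma(22, 19/2)
obs 5: x=4 → posterior Gamma(26, 21/2)
obs 6: x=2 → posterior Gamma(28, 23/2)
obs 7: x=5 → posterior Gamma(33, 25/2)
obs 8: x=0 → posterior Gamma(33, 27/2)
obs 9: x=3 → posterior Gamma(36, 29/2)
obs 10: x=1 → posterior Gamma(37, 31/2)
obs 11: x=5 → posterior Gamma(42, 33/2)
obs 12: x=1 → posterior Gamma(43, 35/2)
obs 13: x=0 → posterior Gamma(43, 37/2)
obs 14: x=4 → posterior Gamma(47, 39/2)

56645365558809505995056515546744237417337441422614910192299728612063159834226/259194106578339547915224275399073051020511826277657811751933893786507195150721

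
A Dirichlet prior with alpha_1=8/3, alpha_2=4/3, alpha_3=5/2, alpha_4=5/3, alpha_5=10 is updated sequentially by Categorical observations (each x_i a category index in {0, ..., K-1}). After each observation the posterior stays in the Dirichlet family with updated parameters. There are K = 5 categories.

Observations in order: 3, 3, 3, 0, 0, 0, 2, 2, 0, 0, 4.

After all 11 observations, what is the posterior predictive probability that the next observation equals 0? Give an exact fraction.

46/175

obs 1: x=3 → posterior Dirichlet(8/3, 4/3, 5/2, 8/3, 10)
obs 2: x=3 → posterior Dirichlet(8/3, 4/3, 5/2, 11/3, 10)
obs 3: x=3 → posterior Dirichlet(8/3, 4/3, 5/2, 14/3, 10)
obs 4: x=0 → posterior Dirichlet(11/3, 4/3, 5/2, 14/3, 10)
obs 5: x=0 → posterior Dirichlet(14/3, 4/3, 5/2, 14/3, 10)
obs 6: x=0 → posterior Dirichlet(17/3, 4/3, 5/2, 14/3, 10)
obs 7: x=2 → posterior Dirichlet(17/3, 4/3, 7/2, 14/3, 10)
obs 8: x=2 → posterior Dirichlet(17/3, 4/3, 9/2, 14/3, 10)
obs 9: x=0 → posterior Dirichlet(20/3, 4/3, 9/2, 14/3, 10)
obs 10: x=0 → posterior Dirichlet(23/3, 4/3, 9/2, 14/3, 10)
obs 11: x=4 → posterior Dirichlet(23/3, 4/3, 9/2, 14/3, 11)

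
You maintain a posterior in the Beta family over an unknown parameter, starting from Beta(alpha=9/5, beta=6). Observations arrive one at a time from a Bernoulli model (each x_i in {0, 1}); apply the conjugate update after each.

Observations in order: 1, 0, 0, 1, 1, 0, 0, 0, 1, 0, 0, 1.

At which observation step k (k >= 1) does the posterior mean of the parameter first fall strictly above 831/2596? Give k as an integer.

obs 1: x=1 → posterior Beta(14/5, 6)
obs 2: x=0 → posterior Beta(14/5, 7)
obs 3: x=0 → posterior Beta(14/5, 8)
obs 4: x=1 → posterior Beta(19/5, 8)
obs 5: x=1 → posterior Beta(24/5, 8)
obs 6: x=0 → posterior Beta(24/5, 9)
obs 7: x=0 → posterior Beta(24/5, 10)
obs 8: x=0 → posterior Beta(24/5, 11)
obs 9: x=1 → posterior Beta(29/5, 11)
obs 10: x=0 → posterior Beta(29/5, 12)
obs 11: x=0 → posterior Beta(29/5, 13)
obs 12: x=1 → posterior Beta(34/5, 13)

k = 4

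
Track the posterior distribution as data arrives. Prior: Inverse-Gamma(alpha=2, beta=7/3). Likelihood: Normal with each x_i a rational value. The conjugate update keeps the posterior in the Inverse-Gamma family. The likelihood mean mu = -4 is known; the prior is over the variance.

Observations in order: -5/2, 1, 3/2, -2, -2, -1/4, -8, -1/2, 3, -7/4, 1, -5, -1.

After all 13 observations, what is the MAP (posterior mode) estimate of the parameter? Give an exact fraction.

4837/456

obs 1: x=-5/2 → posterior Inverse-Gamma(5/2, 83/24)
obs 2: x=1 → posterior Inverse-Gamma(3, 383/24)
obs 3: x=3/2 → posterior Inverse-Gamma(7/2, 373/12)
obs 4: x=-2 → posterior Inverse-Gamma(4, 397/12)
obs 5: x=-2 → posterior Inverse-Gamma(9/2, 421/12)
obs 6: x=-1/4 → posterior Inverse-Gamma(5, 4043/96)
obs 7: x=-8 → posterior Inverse-Gamma(11/2, 4811/96)
obs 8: x=-1/2 → posterior Inverse-Gamma(6, 5399/96)
obs 9: x=3 → posterior Inverse-Gamma(13/2, 7751/96)
obs 10: x=-7/4 → posterior Inverse-Gamma(7, 3997/48)
obs 11: x=1 → posterior Inverse-Gamma(15/2, 4597/48)
obs 12: x=-5 → posterior Inverse-Gamma(8, 4621/48)
obs 13: x=-1 → posterior Inverse-Gamma(17/2, 4837/48)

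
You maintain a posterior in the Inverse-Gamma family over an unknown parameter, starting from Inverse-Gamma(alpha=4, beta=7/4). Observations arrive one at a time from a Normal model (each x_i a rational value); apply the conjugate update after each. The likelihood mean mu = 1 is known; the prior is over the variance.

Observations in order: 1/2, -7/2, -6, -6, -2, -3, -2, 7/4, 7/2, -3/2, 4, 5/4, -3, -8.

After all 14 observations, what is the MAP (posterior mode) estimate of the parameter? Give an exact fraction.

obs 1: x=1/2 → posterior Inverse-Gamma(9/2, 15/8)
obs 2: x=-7/2 → posterior Inverse-Gamma(5, 12)
obs 3: x=-6 → posterior Inverse-Gamma(11/2, 73/2)
obs 4: x=-6 → posterior Inverse-Gamma(6, 61)
obs 5: x=-2 → posterior Inverse-Gamma(13/2, 131/2)
obs 6: x=-3 → posterior Inverse-Gamma(7, 147/2)
obs 7: x=-2 → posterior Inverse-Gamma(15/2, 78)
obs 8: x=7/4 → posterior Inverse-Gamma(8, 2505/32)
obs 9: x=7/2 → posterior Inverse-Gamma(17/2, 2605/32)
obs 10: x=-3/2 → posterior Inverse-Gamma(9, 2705/32)
obs 11: x=4 → posterior Inverse-Gamma(19/2, 2849/32)
obs 12: x=5/4 → posterior Inverse-Gamma(10, 1425/16)
obs 13: x=-3 → posterior Inverse-Gamma(21/2, 1553/16)
obs 14: x=-8 → posterior Inverse-Gamma(11, 2201/16)

2201/192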